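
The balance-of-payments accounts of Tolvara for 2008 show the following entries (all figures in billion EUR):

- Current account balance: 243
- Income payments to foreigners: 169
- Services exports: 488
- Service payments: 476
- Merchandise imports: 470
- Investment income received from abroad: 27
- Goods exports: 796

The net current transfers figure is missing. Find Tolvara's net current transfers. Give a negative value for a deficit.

47

Current account = goods balance + services balance + net primary income + net secondary income
Sum of the known components = 196
Net current transfers = CA - (known components) = 243 - 196 = 47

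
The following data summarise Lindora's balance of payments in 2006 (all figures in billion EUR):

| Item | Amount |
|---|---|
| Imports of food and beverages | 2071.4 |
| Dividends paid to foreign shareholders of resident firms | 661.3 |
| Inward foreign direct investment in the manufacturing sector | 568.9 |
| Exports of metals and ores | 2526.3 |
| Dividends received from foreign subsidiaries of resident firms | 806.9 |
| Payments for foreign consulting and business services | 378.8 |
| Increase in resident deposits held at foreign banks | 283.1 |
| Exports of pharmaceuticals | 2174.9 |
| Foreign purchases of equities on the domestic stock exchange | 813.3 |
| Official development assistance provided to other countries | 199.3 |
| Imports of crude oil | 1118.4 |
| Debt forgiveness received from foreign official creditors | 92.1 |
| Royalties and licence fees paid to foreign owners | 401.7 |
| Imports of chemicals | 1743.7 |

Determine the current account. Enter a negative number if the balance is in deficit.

-1066.5

Goods: -2071.4 - 1743.7 + 2174.9 - 1118.4 + 2526.3 = -232.3
Services: -378.8 - 401.7 = -780.5
Primary income: 806.9 - 661.3 = 145.6
Secondary income: -199.3
Current account = (-232.3) + (-780.5) + 145.6 + (-199.3) = -1066.5
(Excluded from the current account — financial account: inward foreign direct investment in the manufacturing sector 568.9, increase in resident deposits held at foreign banks 283.1, foreign purchases of equities on the domestic stock exchange 813.3; capital account: debt forgiveness received from foreign official creditors 92.1.)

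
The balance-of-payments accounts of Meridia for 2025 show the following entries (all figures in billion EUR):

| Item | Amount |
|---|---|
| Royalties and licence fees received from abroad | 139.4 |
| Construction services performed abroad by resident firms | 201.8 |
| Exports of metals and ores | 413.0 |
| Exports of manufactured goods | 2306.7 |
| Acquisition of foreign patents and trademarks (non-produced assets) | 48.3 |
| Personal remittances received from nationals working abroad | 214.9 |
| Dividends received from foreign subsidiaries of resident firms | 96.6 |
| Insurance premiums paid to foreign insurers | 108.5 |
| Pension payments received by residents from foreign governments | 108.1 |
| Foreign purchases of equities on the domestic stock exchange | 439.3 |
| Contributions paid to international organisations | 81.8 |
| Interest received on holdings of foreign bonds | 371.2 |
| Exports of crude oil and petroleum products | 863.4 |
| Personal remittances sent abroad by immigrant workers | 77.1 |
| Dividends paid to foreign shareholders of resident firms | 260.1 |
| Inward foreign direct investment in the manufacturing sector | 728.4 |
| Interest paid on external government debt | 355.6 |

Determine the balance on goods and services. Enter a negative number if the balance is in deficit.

3815.8

Goods: 2306.7 + 863.4 + 413.0 = 3583.1
Services: 139.4 - 108.5 + 201.8 = 232.7
Trade balance = 3583.1 + 232.7 = 3815.8
(Excluded from the trade balance — capital account: acquisition of foreign patents and trademarks (non-produced assets) 48.3; secondary income: personal remittances received from nationals working abroad 214.9, pension payments received by residents from foreign governments 108.1, contributions paid to international organisations 81.8, personal remittances sent abroad by immigrant workers 77.1; primary income: dividends received from foreign subsidiaries of resident firms 96.6, interest received on holdings of foreign bonds 371.2, dividends paid to foreign shareholders of resident firms 260.1, interest paid on external government debt 355.6; financial account: foreign purchases of equities on the domestic stock exchange 439.3, inward foreign direct investment in the manufacturing sector 728.4.)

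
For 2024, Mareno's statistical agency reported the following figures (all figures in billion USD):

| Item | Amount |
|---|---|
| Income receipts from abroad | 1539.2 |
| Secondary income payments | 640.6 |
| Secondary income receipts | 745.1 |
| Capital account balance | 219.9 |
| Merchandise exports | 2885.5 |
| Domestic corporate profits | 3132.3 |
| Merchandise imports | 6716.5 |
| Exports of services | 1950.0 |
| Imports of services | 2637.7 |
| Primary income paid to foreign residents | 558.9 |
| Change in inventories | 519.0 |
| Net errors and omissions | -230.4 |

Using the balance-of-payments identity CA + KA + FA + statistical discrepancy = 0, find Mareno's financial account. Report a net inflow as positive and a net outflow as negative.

Goods balance = 2885.5 - 6716.5 = -3831.0
Services balance = 1950.0 - 2637.7 = -687.7
Trade balance (goods + services) = -3831.0 + (-687.7) = -4518.7
Net primary income = 1539.2 - 558.9 = 980.3
Net secondary income = 745.1 - 640.6 = 104.5
Current account = -4518.7 + 980.3 + 104.5 = -3433.9
Financial account = -(-3433.9 + 219.9 + (-230.4)) = 3444.4

3444.4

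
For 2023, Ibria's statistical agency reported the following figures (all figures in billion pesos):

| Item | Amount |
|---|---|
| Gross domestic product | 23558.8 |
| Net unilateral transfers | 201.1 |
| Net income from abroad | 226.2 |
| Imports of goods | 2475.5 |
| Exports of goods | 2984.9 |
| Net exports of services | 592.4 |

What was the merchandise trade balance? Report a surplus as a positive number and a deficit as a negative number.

509.4

Goods balance = 2984.9 - 2475.5 = 509.4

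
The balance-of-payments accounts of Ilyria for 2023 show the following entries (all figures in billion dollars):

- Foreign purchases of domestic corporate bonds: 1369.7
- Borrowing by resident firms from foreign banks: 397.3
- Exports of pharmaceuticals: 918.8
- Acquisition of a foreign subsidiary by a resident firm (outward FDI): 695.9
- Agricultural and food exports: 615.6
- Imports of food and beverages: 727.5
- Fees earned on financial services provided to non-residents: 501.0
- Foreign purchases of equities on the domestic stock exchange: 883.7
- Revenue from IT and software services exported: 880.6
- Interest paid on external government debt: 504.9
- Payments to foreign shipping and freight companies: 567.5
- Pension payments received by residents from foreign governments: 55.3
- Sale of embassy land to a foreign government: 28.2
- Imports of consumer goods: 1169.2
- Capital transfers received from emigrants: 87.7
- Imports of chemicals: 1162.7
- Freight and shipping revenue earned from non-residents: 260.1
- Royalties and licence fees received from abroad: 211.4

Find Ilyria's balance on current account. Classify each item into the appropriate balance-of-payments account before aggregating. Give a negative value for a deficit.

-689.0

Goods: 615.6 - 1169.2 + 918.8 - 1162.7 - 727.5 = -1525.0
Services: 880.6 - 567.5 + 501.0 + 260.1 + 211.4 = 1285.6
Primary income: -504.9
Secondary income: 55.3
Current account = (-1525.0) + 1285.6 + (-504.9) + 55.3 = -689.0
(Excluded from the current account — financial account: foreign purchases of domestic corporate bonds 1369.7, borrowing by resident firms from foreign banks 397.3, acquisition of a foreign subsidiary by a resident firm (outward FDI) 695.9, foreign purchases of equities on the domestic stock exchange 883.7; capital account: sale of embassy land to a foreign government 28.2, capital transfers received from emigrants 87.7.)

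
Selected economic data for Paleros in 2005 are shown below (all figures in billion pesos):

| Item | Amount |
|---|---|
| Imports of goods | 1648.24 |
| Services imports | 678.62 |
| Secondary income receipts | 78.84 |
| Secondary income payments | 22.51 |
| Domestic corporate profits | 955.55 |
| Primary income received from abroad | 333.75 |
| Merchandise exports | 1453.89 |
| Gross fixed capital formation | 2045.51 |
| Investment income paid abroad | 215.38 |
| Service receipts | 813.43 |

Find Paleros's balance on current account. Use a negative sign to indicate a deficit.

Goods balance = 1453.89 - 1648.24 = -194.35
Services balance = 813.43 - 678.62 = 134.81
Trade balance (goods + services) = -194.35 + 134.81 = -59.54
Net primary income = 333.75 - 215.38 = 118.37
Net secondary income = 78.84 - 22.51 = 56.33
Current account = -59.54 + 118.37 + 56.33 = 115.16

115.16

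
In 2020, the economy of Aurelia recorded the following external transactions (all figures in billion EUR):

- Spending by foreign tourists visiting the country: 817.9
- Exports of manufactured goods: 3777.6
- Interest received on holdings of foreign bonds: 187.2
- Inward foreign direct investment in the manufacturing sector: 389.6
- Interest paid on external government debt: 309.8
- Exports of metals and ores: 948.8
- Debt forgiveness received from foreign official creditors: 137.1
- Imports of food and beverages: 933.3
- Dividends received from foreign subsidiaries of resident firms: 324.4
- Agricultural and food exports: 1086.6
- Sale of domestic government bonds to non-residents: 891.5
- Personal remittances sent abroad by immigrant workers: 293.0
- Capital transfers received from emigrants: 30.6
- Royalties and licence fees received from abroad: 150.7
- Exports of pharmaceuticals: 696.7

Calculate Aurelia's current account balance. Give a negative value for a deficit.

6453.8

Goods: -933.3 + 3777.6 + 696.7 + 948.8 + 1086.6 = 5576.4
Services: 817.9 + 150.7 = 968.6
Primary income: 324.4 - 309.8 + 187.2 = 201.8
Secondary income: -293.0
Current account = 5576.4 + 968.6 + 201.8 + (-293.0) = 6453.8
(Excluded from the current account — financial account: inward foreign direct investment in the manufacturing sector 389.6, sale of domestic government bonds to non-residents 891.5; capital account: debt forgiveness received from foreign official creditors 137.1, capital transfers received from emigrants 30.6.)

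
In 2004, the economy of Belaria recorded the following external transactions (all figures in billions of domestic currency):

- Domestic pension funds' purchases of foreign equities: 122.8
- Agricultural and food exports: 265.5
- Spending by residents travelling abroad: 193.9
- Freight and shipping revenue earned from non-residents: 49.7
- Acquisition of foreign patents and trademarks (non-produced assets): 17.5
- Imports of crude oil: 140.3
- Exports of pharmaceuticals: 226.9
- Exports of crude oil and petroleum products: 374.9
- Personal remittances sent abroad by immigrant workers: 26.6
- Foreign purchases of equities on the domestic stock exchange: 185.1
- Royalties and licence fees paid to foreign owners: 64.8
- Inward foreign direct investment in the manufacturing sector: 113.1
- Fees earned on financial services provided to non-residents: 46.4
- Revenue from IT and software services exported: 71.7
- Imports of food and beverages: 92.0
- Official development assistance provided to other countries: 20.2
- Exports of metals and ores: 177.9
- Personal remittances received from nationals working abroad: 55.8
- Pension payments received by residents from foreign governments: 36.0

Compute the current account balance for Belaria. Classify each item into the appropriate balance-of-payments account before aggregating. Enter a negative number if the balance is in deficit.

Goods: -92.0 + 374.9 + 177.9 + 265.5 - 140.3 + 226.9 = 812.9
Services: 49.7 + 71.7 + 46.4 - 193.9 - 64.8 = -90.9
Secondary income: 36.0 - 20.2 + 55.8 - 26.6 = 45.0
Current account = 812.9 + (-90.9) + 45.0 = 767.0
(Excluded from the current account — financial account: domestic pension funds' purchases of foreign equities 122.8, foreign purchases of equities on the domestic stock exchange 185.1, inward foreign direct investment in the manufacturing sector 113.1; capital account: acquisition of foreign patents and trademarks (non-produced assets) 17.5.)

767.0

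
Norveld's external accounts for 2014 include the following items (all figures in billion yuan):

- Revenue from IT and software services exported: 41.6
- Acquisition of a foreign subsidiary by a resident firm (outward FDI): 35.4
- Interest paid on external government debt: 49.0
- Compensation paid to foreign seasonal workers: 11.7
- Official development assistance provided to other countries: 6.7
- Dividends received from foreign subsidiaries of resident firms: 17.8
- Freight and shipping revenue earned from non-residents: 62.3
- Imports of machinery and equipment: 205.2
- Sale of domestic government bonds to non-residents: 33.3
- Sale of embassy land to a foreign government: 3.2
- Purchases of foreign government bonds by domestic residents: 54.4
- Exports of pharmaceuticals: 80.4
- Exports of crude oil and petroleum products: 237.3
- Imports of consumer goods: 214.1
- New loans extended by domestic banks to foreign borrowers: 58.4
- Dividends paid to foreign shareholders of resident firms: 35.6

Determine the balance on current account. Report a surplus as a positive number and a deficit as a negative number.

Goods: 237.3 + 80.4 - 205.2 - 214.1 = -101.6
Services: 41.6 + 62.3 = 103.9
Primary income: 17.8 - 11.7 - 35.6 - 49.0 = -78.5
Secondary income: -6.7
Current account = (-101.6) + 103.9 + (-78.5) + (-6.7) = -82.9
(Excluded from the current account — financial account: acquisition of a foreign subsidiary by a resident firm (outward FDI) 35.4, sale of domestic government bonds to non-residents 33.3, purchases of foreign government bonds by domestic residents 54.4, new loans extended by domestic banks to foreign borrowers 58.4; capital account: sale of embassy land to a foreign government 3.2.)

-82.9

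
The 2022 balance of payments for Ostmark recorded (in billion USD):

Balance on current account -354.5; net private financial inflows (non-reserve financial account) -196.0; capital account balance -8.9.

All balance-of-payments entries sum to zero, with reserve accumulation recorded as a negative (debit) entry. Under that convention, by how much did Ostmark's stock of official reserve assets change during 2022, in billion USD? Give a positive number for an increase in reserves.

Official reserve transactions balance = -((-354.5) + (-8.9) + (-196.0)) = 559.4
An accumulation of reserves is recorded as a debit (negative entry), so the change in the stock of reserves is the negative of that balance.
Change in official reserves = -(559.4) = -559.4

-559.4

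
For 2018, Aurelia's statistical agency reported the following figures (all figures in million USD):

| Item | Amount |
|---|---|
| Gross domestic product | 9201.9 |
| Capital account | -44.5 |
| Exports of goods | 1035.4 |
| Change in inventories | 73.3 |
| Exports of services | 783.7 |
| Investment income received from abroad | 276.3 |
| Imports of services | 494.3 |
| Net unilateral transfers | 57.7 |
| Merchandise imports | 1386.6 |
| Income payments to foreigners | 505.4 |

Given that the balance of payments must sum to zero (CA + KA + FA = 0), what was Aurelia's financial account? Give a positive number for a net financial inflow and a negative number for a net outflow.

Goods balance = 1035.4 - 1386.6 = -351.2
Services balance = 783.7 - 494.3 = 289.4
Trade balance (goods + services) = -351.2 + 289.4 = -61.8
Net primary income = 276.3 - 505.4 = -229.1
Net secondary income = 57.7
Current account = -61.8 + (-229.1) + 57.7 = -233.2
Financial account = -(-233.2 + (-44.5)) = 277.7

277.7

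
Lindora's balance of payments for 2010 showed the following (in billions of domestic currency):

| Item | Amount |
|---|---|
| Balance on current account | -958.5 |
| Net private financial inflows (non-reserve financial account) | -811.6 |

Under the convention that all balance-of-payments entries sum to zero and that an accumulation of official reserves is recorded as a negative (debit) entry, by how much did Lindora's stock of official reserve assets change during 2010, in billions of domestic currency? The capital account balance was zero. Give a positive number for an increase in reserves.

Official reserve transactions balance = -((-958.5) + (-811.6)) = 1770.1
An accumulation of reserves is recorded as a debit (negative entry), so the change in the stock of reserves is the negative of that balance.
Change in official reserves = -(1770.1) = -1770.1

-1770.1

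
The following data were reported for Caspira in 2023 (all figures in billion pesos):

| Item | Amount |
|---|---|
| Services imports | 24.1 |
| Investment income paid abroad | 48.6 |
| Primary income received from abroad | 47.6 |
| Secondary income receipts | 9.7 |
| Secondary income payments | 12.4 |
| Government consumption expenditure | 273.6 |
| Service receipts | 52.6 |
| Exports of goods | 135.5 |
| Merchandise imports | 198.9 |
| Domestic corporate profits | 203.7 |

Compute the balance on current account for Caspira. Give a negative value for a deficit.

-38.6

Goods balance = 135.5 - 198.9 = -63.4
Services balance = 52.6 - 24.1 = 28.5
Trade balance (goods + services) = -63.4 + 28.5 = -34.9
Net primary income = 47.6 - 48.6 = -1.0
Net secondary income = 9.7 - 12.4 = -2.7
Current account = -34.9 + (-1.0) + (-2.7) = -38.6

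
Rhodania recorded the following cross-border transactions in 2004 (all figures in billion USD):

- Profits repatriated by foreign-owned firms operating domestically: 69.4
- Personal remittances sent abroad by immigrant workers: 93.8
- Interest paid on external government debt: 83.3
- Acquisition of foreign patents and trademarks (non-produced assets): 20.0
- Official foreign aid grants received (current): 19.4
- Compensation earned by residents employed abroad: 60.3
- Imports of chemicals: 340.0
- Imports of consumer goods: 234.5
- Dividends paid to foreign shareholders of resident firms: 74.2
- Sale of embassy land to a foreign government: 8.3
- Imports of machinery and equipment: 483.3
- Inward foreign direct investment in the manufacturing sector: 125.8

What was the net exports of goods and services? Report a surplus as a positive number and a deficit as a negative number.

-1057.8

Goods: -234.5 - 340.0 - 483.3 = -1057.8
Trade balance = -1057.8 + 0.0 = -1057.8
(Excluded from the trade balance — primary income: profits repatriated by foreign-owned firms operating domestically 69.4, interest paid on external government debt 83.3, compensation earned by residents employed abroad 60.3, dividends paid to foreign shareholders of resident firms 74.2; secondary income: personal remittances sent abroad by immigrant workers 93.8, official foreign aid grants received (current) 19.4; capital account: acquisition of foreign patents and trademarks (non-produced assets) 20.0, sale of embassy land to a foreign government 8.3; financial account: inward foreign direct investment in the manufacturing sector 125.8.)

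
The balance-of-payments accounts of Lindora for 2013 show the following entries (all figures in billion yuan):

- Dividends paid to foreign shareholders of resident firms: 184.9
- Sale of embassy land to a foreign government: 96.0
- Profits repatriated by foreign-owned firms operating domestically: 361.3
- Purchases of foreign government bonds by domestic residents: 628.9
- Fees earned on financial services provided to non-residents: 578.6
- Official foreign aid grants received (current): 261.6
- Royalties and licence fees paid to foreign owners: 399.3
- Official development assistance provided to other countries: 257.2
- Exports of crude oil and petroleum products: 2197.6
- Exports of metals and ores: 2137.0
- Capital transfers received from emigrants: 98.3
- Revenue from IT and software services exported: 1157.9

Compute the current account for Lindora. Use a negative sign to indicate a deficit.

5130.0

Goods: 2197.6 + 2137.0 = 4334.6
Services: -399.3 + 1157.9 + 578.6 = 1337.2
Primary income: -361.3 - 184.9 = -546.2
Secondary income: 261.6 - 257.2 = 4.4
Current account = 4334.6 + 1337.2 + (-546.2) + 4.4 = 5130.0
(Excluded from the current account — capital account: sale of embassy land to a foreign government 96.0, capital transfers received from emigrants 98.3; financial account: purchases of foreign government bonds by domestic residents 628.9.)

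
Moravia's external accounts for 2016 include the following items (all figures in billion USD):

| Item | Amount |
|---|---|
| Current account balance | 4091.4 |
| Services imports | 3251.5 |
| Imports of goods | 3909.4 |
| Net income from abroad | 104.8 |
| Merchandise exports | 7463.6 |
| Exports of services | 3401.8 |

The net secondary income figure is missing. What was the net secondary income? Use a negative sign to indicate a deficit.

Current account = goods balance + services balance + net primary income + net secondary income
Sum of the known components = 3809.3
Net secondary income = CA - (known components) = 4091.4 - 3809.3 = 282.1

282.1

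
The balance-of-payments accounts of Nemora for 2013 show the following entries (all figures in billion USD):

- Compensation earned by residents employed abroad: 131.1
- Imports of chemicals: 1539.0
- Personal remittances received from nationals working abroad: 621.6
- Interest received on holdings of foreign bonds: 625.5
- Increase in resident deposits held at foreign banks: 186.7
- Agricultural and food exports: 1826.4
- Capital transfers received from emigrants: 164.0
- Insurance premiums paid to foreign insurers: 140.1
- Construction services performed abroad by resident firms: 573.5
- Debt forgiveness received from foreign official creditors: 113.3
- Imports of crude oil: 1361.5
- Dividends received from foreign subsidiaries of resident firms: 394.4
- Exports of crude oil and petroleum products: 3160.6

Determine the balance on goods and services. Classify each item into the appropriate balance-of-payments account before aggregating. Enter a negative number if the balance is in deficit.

Goods: 1826.4 - 1361.5 - 1539.0 + 3160.6 = 2086.5
Services: 573.5 - 140.1 = 433.4
Trade balance = 2086.5 + 433.4 = 2519.9
(Excluded from the trade balance — primary income: compensation earned by residents employed abroad 131.1, interest received on holdings of foreign bonds 625.5, dividends received from foreign subsidiaries of resident firms 394.4; secondary income: personal remittances received from nationals working abroad 621.6; financial account: increase in resident deposits held at foreign banks 186.7; capital account: capital transfers received from emigrants 164.0, debt forgiveness received from foreign official creditors 113.3.)

2519.9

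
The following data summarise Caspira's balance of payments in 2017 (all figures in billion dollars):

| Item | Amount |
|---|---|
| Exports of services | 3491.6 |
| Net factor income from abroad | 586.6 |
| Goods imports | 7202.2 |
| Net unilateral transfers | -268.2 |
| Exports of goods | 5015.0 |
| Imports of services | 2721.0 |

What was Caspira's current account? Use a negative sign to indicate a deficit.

Goods balance = 5015.0 - 7202.2 = -2187.2
Services balance = 3491.6 - 2721.0 = 770.6
Trade balance (goods + services) = -2187.2 + 770.6 = -1416.6
Net primary income = 586.6
Net secondary income = -268.2
Current account = -1416.6 + 586.6 + (-268.2) = -1098.2

-1098.2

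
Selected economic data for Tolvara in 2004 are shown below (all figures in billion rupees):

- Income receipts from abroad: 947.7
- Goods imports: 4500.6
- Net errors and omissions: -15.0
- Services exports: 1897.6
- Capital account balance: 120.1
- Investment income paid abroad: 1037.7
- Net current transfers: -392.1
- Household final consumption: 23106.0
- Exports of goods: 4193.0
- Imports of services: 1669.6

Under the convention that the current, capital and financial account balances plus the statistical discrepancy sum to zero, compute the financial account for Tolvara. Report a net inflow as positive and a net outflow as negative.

456.6

Goods balance = 4193.0 - 4500.6 = -307.6
Services balance = 1897.6 - 1669.6 = 228.0
Trade balance (goods + services) = -307.6 + 228.0 = -79.6
Net primary income = 947.7 - 1037.7 = -90.0
Net secondary income = -392.1
Current account = -79.6 + (-90.0) + (-392.1) = -561.7
Financial account = -(-561.7 + 120.1 + (-15.0)) = 456.6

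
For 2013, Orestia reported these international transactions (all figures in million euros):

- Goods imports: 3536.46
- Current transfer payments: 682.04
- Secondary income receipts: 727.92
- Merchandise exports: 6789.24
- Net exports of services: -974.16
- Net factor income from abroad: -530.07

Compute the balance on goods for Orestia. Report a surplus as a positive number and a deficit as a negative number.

Goods balance = 6789.24 - 3536.46 = 3252.78

3252.78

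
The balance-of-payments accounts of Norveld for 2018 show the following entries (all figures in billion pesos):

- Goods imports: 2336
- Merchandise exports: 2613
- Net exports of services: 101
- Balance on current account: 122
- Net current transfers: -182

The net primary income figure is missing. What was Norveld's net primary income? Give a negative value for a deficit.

Current account = goods balance + services balance + net primary income + net secondary income
Sum of the known components = 196
Net primary income = CA - (known components) = 122 - 196 = -74

-74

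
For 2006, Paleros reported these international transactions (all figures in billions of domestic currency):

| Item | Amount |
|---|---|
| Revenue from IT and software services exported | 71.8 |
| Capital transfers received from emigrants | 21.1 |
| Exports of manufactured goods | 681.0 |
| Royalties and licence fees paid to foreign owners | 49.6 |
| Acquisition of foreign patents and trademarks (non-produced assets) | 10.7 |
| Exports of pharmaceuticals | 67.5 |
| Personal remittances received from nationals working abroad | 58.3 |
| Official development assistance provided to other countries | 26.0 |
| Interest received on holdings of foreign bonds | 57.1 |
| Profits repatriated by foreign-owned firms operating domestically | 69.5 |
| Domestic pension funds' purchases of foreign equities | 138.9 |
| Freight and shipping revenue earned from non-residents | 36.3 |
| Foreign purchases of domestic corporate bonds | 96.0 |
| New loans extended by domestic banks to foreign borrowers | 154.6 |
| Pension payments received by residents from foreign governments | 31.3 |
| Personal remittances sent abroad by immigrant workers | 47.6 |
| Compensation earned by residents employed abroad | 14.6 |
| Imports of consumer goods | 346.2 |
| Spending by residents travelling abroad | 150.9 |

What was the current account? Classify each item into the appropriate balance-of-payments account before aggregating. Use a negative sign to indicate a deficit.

Goods: 67.5 - 346.2 + 681.0 = 402.3
Services: 71.8 + 36.3 - 150.9 - 49.6 = -92.4
Primary income: 57.1 + 14.6 - 69.5 = 2.2
Secondary income: -47.6 + 58.3 + 31.3 - 26.0 = 16.0
Current account = 402.3 + (-92.4) + 2.2 + 16.0 = 328.1
(Excluded from the current account — capital account: capital transfers received from emigrants 21.1, acquisition of foreign patents and trademarks (non-produced assets) 10.7; financial account: domestic pension funds' purchases of foreign equities 138.9, foreign purchases of domestic corporate bonds 96.0, new loans extended by domestic banks to foreign borrowers 154.6.)

328.1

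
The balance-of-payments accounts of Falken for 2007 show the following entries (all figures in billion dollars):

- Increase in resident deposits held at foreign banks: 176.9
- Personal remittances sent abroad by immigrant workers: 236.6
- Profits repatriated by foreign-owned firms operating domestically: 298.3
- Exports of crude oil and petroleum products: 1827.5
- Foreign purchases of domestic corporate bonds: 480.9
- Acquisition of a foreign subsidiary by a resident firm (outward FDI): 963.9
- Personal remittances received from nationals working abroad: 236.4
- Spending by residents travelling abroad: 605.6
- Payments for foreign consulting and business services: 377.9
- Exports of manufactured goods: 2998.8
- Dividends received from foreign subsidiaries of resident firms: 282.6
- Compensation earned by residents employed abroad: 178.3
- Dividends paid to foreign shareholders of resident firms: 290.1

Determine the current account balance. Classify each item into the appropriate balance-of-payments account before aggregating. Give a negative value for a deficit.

3715.1

Goods: 1827.5 + 2998.8 = 4826.3
Services: -377.9 - 605.6 = -983.5
Primary income: -290.1 - 298.3 + 178.3 + 282.6 = -127.5
Secondary income: -236.6 + 236.4 = -0.2
Current account = 4826.3 + (-983.5) + (-127.5) + (-0.2) = 3715.1
(Excluded from the current account — financial account: increase in resident deposits held at foreign banks 176.9, foreign purchases of domestic corporate bonds 480.9, acquisition of a foreign subsidiary by a resident firm (outward FDI) 963.9.)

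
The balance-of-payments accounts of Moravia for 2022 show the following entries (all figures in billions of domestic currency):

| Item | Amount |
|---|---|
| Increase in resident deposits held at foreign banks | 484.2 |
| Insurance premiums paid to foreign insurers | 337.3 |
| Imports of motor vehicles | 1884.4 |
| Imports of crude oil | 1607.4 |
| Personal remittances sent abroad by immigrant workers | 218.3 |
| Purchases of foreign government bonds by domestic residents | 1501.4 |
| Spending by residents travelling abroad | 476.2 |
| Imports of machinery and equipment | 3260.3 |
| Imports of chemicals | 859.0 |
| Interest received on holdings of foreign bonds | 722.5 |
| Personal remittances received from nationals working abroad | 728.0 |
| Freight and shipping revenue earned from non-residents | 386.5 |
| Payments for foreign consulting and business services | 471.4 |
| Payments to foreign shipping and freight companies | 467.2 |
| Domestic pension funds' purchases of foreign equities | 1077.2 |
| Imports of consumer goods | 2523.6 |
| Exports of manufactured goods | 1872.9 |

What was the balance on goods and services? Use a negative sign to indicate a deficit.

Goods: -2523.6 + 1872.9 - 3260.3 - 1607.4 - 1884.4 - 859.0 = -8261.8
Services: -337.3 - 476.2 - 471.4 - 467.2 + 386.5 = -1365.6
Trade balance = -8261.8 + (-1365.6) = -9627.4
(Excluded from the trade balance — financial account: increase in resident deposits held at foreign banks 484.2, purchases of foreign government bonds by domestic residents 1501.4, domestic pension funds' purchases of foreign equities 1077.2; secondary income: personal remittances sent abroad by immigrant workers 218.3, personal remittances received from nationals working abroad 728.0; primary income: interest received on holdings of foreign bonds 722.5.)

-9627.4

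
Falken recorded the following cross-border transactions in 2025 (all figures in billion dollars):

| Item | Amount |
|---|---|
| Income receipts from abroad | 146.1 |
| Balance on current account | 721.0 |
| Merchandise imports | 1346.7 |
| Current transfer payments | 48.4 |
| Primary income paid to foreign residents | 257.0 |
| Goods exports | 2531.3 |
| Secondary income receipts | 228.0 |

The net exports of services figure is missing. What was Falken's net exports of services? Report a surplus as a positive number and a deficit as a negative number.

Current account = goods balance + services balance + net primary income + net secondary income
Sum of the known components = 1253.3
Net exports of services = CA - (known components) = 721.0 - 1253.3 = -532.3

-532.3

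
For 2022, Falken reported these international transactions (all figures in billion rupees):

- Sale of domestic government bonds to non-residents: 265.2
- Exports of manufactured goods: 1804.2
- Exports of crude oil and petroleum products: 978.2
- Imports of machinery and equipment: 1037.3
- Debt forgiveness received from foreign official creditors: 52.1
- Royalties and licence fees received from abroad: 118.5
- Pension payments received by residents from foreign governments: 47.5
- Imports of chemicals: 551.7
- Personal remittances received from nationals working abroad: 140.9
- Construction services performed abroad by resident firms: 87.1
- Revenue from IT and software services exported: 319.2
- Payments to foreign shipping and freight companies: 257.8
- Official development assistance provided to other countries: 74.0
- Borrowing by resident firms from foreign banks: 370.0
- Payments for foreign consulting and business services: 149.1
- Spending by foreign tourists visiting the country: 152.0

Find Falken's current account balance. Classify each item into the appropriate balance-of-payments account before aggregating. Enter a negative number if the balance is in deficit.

Goods: 1804.2 - 1037.3 - 551.7 + 978.2 = 1193.4
Services: 152.0 - 257.8 + 118.5 + 319.2 + 87.1 - 149.1 = 269.9
Secondary income: -74.0 + 47.5 + 140.9 = 114.4
Current account = 1193.4 + 269.9 + 114.4 = 1577.7
(Excluded from the current account — financial account: sale of domestic government bonds to non-residents 265.2, borrowing by resident firms from foreign banks 370.0; capital account: debt forgiveness received from foreign official creditors 52.1.)

1577.7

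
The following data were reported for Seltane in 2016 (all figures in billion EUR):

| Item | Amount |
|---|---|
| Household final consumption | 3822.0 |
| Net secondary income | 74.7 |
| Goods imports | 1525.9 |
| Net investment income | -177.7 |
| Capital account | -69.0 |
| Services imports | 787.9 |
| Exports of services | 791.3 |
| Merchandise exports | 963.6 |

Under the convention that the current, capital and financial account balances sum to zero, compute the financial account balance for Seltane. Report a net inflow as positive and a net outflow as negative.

Goods balance = 963.6 - 1525.9 = -562.3
Services balance = 791.3 - 787.9 = 3.4
Trade balance (goods + services) = -562.3 + 3.4 = -558.9
Net primary income = -177.7
Net secondary income = 74.7
Current account = -558.9 + (-177.7) + 74.7 = -661.9
Financial account = -(-661.9 + (-69.0)) = 730.9

730.9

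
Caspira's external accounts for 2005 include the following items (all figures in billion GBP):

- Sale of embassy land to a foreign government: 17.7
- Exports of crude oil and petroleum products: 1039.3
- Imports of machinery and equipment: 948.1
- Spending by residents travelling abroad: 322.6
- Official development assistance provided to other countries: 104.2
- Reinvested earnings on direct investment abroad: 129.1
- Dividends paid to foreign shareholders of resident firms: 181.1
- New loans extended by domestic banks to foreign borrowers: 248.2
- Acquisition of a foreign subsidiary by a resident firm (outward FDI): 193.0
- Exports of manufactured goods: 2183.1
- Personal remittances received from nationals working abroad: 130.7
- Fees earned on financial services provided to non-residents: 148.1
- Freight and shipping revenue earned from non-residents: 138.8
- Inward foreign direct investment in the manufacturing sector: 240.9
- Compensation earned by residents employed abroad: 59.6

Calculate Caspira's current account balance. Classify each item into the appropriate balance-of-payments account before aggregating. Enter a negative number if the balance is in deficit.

Goods: 2183.1 - 948.1 + 1039.3 = 2274.3
Services: 138.8 - 322.6 + 148.1 = -35.7
Primary income: 129.1 + 59.6 - 181.1 = 7.6
Secondary income: -104.2 + 130.7 = 26.5
Current account = 2274.3 + (-35.7) + 7.6 + 26.5 = 2272.7
(Excluded from the current account — capital account: sale of embassy land to a foreign government 17.7; financial account: new loans extended by domestic banks to foreign borrowers 248.2, acquisition of a foreign subsidiary by a resident firm (outward FDI) 193.0, inward foreign direct investment in the manufacturing sector 240.9.)

2272.7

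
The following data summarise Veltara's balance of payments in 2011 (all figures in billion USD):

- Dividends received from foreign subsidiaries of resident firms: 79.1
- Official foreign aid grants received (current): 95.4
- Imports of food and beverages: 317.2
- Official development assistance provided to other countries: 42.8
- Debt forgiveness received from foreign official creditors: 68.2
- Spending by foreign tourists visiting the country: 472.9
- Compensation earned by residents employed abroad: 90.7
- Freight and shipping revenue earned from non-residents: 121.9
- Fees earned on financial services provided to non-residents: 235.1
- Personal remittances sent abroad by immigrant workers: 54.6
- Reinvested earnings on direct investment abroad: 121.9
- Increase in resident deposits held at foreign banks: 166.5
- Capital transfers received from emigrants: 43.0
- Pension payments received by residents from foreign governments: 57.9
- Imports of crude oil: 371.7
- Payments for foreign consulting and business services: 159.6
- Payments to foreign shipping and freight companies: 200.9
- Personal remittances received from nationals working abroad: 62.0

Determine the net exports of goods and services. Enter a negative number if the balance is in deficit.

-219.5

Goods: -317.2 - 371.7 = -688.9
Services: -159.6 + 121.9 + 235.1 + 472.9 - 200.9 = 469.4
Trade balance = -688.9 + 469.4 = -219.5
(Excluded from the trade balance — primary income: dividends received from foreign subsidiaries of resident firms 79.1, compensation earned by residents employed abroad 90.7, reinvested earnings on direct investment abroad 121.9; secondary income: official foreign aid grants received (current) 95.4, official development assistance provided to other countries 42.8, personal remittances sent abroad by immigrant workers 54.6, pension payments received by residents from foreign governments 57.9, personal remittances received from nationals working abroad 62.0; capital account: debt forgiveness received from foreign official creditors 68.2, capital transfers received from emigrants 43.0; financial account: increase in resident deposits held at foreign banks 166.5.)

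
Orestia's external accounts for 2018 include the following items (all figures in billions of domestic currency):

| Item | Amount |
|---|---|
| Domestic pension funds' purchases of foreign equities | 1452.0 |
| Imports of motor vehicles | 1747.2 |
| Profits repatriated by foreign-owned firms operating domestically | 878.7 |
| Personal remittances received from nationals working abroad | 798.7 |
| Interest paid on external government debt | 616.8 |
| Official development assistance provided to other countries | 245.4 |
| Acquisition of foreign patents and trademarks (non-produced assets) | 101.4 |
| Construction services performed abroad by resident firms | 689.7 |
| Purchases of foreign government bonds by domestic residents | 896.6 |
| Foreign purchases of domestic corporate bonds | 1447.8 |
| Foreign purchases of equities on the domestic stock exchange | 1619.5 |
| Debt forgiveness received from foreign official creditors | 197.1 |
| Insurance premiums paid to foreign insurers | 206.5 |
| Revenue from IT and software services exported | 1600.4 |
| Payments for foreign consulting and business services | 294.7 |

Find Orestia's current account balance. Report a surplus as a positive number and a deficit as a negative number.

-900.5

Goods: -1747.2
Services: -206.5 - 294.7 + 689.7 + 1600.4 = 1788.9
Primary income: -878.7 - 616.8 = -1495.5
Secondary income: -245.4 + 798.7 = 553.3
Current account = (-1747.2) + 1788.9 + (-1495.5) + 553.3 = -900.5
(Excluded from the current account — financial account: domestic pension funds' purchases of foreign equities 1452.0, purchases of foreign government bonds by domestic residents 896.6, foreign purchases of domestic corporate bonds 1447.8, foreign purchases of equities on the domestic stock exchange 1619.5; capital account: acquisition of foreign patents and trademarks (non-produced assets) 101.4, debt forgiveness received from foreign official creditors 197.1.)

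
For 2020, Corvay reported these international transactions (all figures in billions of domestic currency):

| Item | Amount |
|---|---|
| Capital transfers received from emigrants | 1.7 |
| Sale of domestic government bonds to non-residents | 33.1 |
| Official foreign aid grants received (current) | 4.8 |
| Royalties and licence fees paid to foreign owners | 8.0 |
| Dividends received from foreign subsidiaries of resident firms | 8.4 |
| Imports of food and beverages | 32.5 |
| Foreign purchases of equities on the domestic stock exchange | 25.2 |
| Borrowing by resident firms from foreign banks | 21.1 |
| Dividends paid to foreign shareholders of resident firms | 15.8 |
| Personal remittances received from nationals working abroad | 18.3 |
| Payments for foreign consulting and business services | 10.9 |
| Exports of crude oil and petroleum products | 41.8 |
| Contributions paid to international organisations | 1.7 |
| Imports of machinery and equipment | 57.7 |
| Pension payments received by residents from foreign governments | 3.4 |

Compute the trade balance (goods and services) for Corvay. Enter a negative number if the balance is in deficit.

Goods: 41.8 - 57.7 - 32.5 = -48.4
Services: -10.9 - 8.0 = -18.9
Trade balance = -48.4 + (-18.9) = -67.3
(Excluded from the trade balance — capital account: capital transfers received from emigrants 1.7; financial account: sale of domestic government bonds to non-residents 33.1, foreign purchases of equities on the domestic stock exchange 25.2, borrowing by resident firms from foreign banks 21.1; secondary income: official foreign aid grants received (current) 4.8, personal remittances received from nationals working abroad 18.3, contributions paid to international organisations 1.7, pension payments received by residents from foreign governments 3.4; primary income: dividends received from foreign subsidiaries of resident firms 8.4, dividends paid to foreign shareholders of resident firms 15.8.)

-67.3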